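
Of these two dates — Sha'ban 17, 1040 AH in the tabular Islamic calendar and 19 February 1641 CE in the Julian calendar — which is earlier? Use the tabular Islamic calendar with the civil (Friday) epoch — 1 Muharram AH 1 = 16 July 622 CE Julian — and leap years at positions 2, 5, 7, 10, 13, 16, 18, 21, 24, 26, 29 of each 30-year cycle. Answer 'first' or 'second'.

Converting both to JDN: 2316850 vs 2320483; the smaller is the first.

first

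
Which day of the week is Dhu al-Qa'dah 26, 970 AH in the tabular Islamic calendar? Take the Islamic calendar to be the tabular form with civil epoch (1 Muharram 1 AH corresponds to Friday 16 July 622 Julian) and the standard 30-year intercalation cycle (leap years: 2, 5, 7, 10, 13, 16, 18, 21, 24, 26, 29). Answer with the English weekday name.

This is JDN 2292141 (27 July 1563 Gregorian).
2292141 ≡ 5 (mod 7); counting from Monday = 0 gives Saturday.

Saturday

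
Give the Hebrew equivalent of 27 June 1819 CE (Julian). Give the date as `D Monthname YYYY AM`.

Julian Day Number of the source date = 2385625.
Converting JDN 2385625 to the Hebrew calendar gives 16 Tammuz 5579 AM.

16 Tammuz 5579 AM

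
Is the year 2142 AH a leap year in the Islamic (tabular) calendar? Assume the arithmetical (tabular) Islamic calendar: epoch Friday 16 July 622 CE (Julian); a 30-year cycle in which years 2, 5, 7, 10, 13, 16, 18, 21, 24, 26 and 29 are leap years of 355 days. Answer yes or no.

Year 2142 AH is year 12 of its 30-year cycle; leap positions are 2, 5, 7, 10, 13, 16, 18, 21, 24, 26, 29, so it is a common year (354 days).

no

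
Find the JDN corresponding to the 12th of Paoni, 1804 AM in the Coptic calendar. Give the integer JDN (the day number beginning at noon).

In the Gregorian calendar the same day is 19 June 2088.
JDN 2299161 is 15 October 1582 CE (Gregorian); the target day is +184696 days from there, so JDN = 2483857.

2483857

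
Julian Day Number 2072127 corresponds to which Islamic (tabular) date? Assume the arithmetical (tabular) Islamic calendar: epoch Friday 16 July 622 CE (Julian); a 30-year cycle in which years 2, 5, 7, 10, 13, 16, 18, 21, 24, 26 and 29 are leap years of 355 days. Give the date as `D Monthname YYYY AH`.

The proleptic Gregorian equivalent of JDN 2072127 is 10 March 961.
In the tabular Islamic calendar that day is 14 Muharram 350 AH.

14 Muharram 350 AH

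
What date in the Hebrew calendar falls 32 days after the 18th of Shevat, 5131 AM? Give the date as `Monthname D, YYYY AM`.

Adar 20, 5131 AM

JDN of the 18th of Shevat, 5131 AM = 2221850.
2221850 + 32 = 2221882.
JDN 2221882 in the Hebrew calendar is Adar 20, 5131 AM.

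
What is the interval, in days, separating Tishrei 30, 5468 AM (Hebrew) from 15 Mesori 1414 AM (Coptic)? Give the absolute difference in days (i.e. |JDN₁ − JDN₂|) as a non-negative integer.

3355

JDN of the first date = 2344827.
JDN of the second date = 2341472.
|2341472 − 2344827| = 3355.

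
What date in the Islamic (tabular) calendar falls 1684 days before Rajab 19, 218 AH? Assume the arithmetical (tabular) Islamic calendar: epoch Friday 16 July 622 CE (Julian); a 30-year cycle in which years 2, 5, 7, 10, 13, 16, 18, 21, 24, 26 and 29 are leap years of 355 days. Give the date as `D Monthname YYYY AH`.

The starting date is JDN 2025533; 2025533 − 1684 = 2023849.
JDN 2023849 corresponds to 18 Shawwal 213 AH.

18 Shawwal 213 AH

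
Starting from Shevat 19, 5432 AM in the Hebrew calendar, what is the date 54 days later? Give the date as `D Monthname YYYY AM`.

13 Adar II 5432 AM

JDN of Shevat 19, 5432 AM = 2331763.
2331763 + 54 = 2331817.
JDN 2331817 in the Hebrew calendar is 13 Adar II 5432 AM.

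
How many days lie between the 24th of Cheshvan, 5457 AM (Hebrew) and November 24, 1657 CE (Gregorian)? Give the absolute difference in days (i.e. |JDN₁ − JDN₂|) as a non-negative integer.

First date → JDN 2340835; second date → JDN 2326595.
The interval is |2340835 − 2326595| = 14240 days.

14240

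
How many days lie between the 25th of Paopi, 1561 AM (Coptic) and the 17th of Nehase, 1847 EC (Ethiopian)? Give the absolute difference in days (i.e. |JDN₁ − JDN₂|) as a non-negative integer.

3944

First date → JDN 2394874; second date → JDN 2398818.
The interval is |2394874 − 2398818| = 3944 days.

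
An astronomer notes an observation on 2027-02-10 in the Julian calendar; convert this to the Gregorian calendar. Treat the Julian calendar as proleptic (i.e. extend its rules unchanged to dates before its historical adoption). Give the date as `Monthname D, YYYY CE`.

For dates in this range the Gregorian date is 13 days ahead of the Julian.
10 February 2027 Julian + 13 days → 23 February 2027 Gregorian.

February 23, 2027 CE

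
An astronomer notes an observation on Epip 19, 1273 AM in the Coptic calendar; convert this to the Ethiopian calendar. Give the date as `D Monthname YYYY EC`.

Julian Day Number of the source date = 2289946.
Converting JDN 2289946 to the Ethiopian calendar gives 19 Hamle 1549 EC.

19 Hamle 1549 EC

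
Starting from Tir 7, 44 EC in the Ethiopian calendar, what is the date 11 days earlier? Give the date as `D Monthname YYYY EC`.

The starting date is JDN 1740053; 1740053 − 11 = 1740042.
JDN 1740042 corresponds to 26 Tahsas 44 EC.

26 Tahsas 44 EC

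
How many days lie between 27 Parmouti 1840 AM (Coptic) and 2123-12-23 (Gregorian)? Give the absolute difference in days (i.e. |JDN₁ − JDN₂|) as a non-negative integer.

135

JDN of the first date = 2496961.
JDN of the second date = 2496826.
|2496826 − 2496961| = 135.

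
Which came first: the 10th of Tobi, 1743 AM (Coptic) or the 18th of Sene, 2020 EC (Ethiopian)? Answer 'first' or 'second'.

first

The two dates have Julian Day Numbers 2461424 and 2461948 respectively.
Since 2461424 < 2461948, the first date comes first.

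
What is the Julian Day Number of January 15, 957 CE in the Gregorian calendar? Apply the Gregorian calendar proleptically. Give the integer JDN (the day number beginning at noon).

2070612

JDN 2451545 is 1 January 2000 CE (Gregorian); the target day is −380933 days from there, so JDN = 2070612.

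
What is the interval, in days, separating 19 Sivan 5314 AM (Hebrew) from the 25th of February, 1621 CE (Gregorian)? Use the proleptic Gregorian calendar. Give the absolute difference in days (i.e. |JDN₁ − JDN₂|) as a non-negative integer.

First date → JDN 2288796; second date → JDN 2313174.
The interval is |2288796 − 2313174| = 24378 days.

24378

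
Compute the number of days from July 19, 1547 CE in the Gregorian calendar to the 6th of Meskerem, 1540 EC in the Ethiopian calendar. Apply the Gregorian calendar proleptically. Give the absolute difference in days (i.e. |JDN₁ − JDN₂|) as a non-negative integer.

57

JDN of the first date = 2286289.
JDN of the second date = 2286346.
|2286346 − 2286289| = 57.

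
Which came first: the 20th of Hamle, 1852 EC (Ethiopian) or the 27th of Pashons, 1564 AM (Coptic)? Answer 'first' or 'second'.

First date → JDN 2400618; second date → JDN 2396182.
JDN 2396182 < JDN 2400618, so the second date is earlier.

second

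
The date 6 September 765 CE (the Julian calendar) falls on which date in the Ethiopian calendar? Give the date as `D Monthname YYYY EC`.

Both dates share Julian Day Number 2000723; in the Ethiopian calendar that is 9 Meskerem 758 EC.

9 Meskerem 758 EC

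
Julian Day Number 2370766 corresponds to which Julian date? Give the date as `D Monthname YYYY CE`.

21 October 1778 CE

The Gregorian equivalent of JDN 2370766 is 1 November 1778.
In the Julian calendar that day is 21 October 1778 CE.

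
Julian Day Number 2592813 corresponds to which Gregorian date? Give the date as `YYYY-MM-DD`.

JDN 2451545 is 1 Jan 2000; 2592813 is +141268 days from there.

2386-10-12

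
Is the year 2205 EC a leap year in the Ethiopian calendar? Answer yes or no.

2205 mod 4 = 1; in the Ethiopian calendar a year is leap when year mod 4 = 3, so it is a common year.

no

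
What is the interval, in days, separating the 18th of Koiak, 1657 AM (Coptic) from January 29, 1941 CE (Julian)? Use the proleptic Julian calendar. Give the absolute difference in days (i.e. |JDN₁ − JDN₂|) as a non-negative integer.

JDN of the first date = 2429991.
JDN of the second date = 2430037.
|2430037 − 2429991| = 46.

46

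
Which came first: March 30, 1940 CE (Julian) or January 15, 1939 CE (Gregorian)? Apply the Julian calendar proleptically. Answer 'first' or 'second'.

The two dates have Julian Day Numbers 2429732 and 2429279 respectively.
Since 2429279 < 2429732, the second date comes first.

second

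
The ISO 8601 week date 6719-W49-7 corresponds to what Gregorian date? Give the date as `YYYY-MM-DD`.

ISO week 1 of 6719 is the week containing the first Thursday of 6719.
Week 49, day 7 (Sunday) lands on 6719-12-07.

6719-12-07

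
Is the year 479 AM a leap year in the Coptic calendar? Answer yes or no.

479 mod 4 = 3; in the Coptic calendar a year is leap when year mod 4 = 3, so it is a leap year.

yes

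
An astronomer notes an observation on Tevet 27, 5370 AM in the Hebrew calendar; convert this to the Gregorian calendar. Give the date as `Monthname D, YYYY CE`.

Both dates share Julian Day Number 2309122; in the Gregorian calendar that is 22 January 1610 CE.

January 22, 1610 CE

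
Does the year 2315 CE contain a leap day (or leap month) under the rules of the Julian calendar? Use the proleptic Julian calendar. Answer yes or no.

2315 mod 4 = 3, so it is a common year in the Julian calendar.

no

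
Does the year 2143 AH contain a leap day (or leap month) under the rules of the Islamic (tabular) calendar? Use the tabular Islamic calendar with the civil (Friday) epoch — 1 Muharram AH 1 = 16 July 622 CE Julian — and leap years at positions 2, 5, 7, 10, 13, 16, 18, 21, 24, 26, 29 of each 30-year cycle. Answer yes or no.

Year 2143 AH is year 13 of its 30-year cycle; leap positions are 2, 5, 7, 10, 13, 16, 18, 21, 24, 26, 29, so it is a leap year (355 days).

yes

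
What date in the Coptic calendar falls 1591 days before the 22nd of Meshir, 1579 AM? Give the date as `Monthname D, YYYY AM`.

The starting date is JDN 2401565; 2401565 − 1591 = 2399974.
JDN 2399974 corresponds to Paopi 12, 1575 AM.

Paopi 12, 1575 AM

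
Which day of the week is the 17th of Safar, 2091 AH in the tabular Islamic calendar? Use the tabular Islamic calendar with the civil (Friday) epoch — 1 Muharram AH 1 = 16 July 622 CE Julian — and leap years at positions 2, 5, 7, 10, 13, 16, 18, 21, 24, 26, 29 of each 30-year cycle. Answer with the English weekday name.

This is JDN 2689112 (9 June 2650 Gregorian).
JDN 2689112 mod 7 = 6, and JDN 0 was a Monday, so this is a Sunday.

Sunday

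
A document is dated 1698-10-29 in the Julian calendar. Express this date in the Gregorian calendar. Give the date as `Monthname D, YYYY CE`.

November 8, 1698 CE

At this point the Julian calendar is 10 days behind the Gregorian.
29 October 1698 Julian + 10 days → 8 November 1698 Gregorian.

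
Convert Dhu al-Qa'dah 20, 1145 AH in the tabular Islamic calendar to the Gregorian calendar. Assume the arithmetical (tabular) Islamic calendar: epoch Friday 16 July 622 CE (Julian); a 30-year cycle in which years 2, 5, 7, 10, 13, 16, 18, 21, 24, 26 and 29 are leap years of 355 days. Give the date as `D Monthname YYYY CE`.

4 May 1733 CE

Both dates share Julian Day Number 2354149; in the Gregorian calendar that is 4 May 1733 CE.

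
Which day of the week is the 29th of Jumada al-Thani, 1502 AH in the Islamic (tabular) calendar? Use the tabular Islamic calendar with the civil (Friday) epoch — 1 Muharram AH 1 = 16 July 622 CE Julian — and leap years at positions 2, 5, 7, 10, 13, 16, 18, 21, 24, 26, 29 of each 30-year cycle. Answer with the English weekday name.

Monday

Equivalently 1 May 2079 Gregorian, JDN 2480520.
JDN 2480520 mod 7 = 0, and JDN 0 was a Monday, so this is a Monday.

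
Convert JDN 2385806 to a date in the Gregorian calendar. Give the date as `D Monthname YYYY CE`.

Counting from JDN 2299161 = 15 Oct 1582 gives an offset of 86645 days.

6 January 1820 CE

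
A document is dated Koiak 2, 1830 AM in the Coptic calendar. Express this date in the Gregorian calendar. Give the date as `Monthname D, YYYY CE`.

Julian Day Number of the source date = 2493163.
Converting JDN 2493163 to the Gregorian calendar gives 12 December 2113 CE.

December 12, 2113 CE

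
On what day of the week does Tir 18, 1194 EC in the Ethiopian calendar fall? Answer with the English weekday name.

Sunday

This is JDN 2160101 (20 January 1202 Gregorian).
2160101 ≡ 6 (mod 7); counting from Monday = 0 gives Sunday.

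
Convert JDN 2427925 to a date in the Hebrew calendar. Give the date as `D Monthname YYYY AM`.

29 Nisan 5695 AM

JDN 2427925 is 2 May 1935 in the Gregorian calendar.
In the Hebrew calendar that day is 29 Nisan 5695 AM.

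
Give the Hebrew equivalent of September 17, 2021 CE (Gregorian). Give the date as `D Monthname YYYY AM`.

11 Tishrei 5782 AM

Both dates share Julian Day Number 2459475; in the Hebrew calendar that is 11 Tishrei 5782 AM.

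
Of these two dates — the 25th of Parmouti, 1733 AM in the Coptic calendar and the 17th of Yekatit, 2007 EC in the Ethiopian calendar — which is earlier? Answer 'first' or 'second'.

First date → JDN 2457877; second date → JDN 2457078.
JDN 2457078 < JDN 2457877, so the second date is earlier.

second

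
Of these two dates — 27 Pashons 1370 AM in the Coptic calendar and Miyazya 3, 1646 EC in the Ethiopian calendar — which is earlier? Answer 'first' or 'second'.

second

Converting both to JDN: 2325323 vs 2325269; the smaller is the second.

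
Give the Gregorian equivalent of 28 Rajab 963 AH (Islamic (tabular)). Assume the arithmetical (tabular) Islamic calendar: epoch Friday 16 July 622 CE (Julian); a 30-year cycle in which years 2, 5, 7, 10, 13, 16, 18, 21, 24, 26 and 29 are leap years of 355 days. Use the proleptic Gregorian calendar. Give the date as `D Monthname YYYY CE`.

Julian Day Number of the source date = 2289545.
Converting JDN 2289545 to the Gregorian calendar gives 17 June 1556 CE.

17 June 1556 CE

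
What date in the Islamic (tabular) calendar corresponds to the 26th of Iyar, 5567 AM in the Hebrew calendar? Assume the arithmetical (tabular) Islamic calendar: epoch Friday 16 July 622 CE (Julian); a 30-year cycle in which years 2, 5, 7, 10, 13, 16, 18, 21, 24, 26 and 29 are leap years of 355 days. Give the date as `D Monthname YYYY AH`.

The source date corresponds to 3 June 1807 in the Gregorian calendar (JDN 2381206).
That day falls on 26 Rabi' al-Awwal 1222 AH in the tabular Islamic calendar.

26 Rabi' al-Awwal 1222 AH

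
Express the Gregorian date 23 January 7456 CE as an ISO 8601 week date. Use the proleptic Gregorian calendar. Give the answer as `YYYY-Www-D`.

7456-W04-3

The weekday is Wednesday (ISO weekday 3).
That Wednesday belongs to ISO week 4 of ISO year 7456.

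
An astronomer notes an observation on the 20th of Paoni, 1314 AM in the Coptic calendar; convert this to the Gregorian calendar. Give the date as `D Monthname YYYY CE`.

Both dates share Julian Day Number 2304892; in the Gregorian calendar that is 24 June 1598 CE.

24 June 1598 CE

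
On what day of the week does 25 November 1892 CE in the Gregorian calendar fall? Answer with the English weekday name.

Since JDN mod 7 = 4 (0 = Monday), the day is Friday.

Friday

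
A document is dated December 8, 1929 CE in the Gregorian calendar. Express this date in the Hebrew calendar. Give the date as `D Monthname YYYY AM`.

6 Kislev 5690 AM

Both dates share Julian Day Number 2425954; in the Hebrew calendar that is 6 Kislev 5690 AM.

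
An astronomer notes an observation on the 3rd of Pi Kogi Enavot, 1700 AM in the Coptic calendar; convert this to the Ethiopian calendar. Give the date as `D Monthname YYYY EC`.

Julian Day Number of the source date = 2445952.
Converting JDN 2445952 to the Ethiopian calendar gives 3 Pagume 1976 EC.

3 Pagume 1976 EC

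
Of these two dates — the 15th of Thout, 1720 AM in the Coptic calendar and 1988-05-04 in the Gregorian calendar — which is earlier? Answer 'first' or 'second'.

Converting both to JDN: 2452909 vs 2447286; the smaller is the second.

second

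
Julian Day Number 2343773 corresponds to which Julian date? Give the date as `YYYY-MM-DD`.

1704-11-25

JDN 2343773 is 6 December 1704 in the Gregorian calendar.
In the Julian calendar that day is 1704-11-25.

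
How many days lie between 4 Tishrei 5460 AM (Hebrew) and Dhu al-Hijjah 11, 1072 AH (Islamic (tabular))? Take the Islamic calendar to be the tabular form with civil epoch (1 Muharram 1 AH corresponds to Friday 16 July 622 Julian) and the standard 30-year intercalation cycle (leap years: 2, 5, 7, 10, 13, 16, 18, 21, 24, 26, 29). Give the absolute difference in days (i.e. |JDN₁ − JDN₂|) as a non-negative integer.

First date → JDN 2341877; second date → JDN 2328302.
The interval is |2341877 − 2328302| = 13575 days.

13575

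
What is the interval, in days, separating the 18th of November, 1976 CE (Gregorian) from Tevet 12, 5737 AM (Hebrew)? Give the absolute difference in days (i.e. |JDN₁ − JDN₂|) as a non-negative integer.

45

First date → JDN 2443101; second date → JDN 2443146.
The interval is |2443101 − 2443146| = 45 days.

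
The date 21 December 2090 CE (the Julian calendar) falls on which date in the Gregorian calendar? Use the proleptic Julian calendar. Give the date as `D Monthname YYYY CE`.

3 January 2091 CE

At this point the Julian calendar is 13 days behind the Gregorian.
21 December 2090 Julian + 13 days → 3 January 2091 Gregorian.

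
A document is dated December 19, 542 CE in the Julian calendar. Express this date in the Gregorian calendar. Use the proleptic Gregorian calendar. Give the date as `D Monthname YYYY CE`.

For dates in this range the Gregorian date is 2 days ahead of the Julian.
19 December 542 Julian + 2 days → 21 December 542 Gregorian.

21 December 542 CE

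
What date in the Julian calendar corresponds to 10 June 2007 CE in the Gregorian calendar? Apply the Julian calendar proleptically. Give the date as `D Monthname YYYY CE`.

At this point the Julian calendar is 13 days behind the Gregorian.
10 June 2007 Gregorian − 13 days → 28 May 2007 Julian.

28 May 2007 CE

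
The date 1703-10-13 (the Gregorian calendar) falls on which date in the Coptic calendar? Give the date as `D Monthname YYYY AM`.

Julian Day Number of the source date = 2343353.
Converting JDN 2343353 to the Coptic calendar gives 4 Paopi 1420 AM.

4 Paopi 1420 AM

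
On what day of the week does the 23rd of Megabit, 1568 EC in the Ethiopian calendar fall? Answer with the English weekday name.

Monday

Equivalently 29 March 1576 Gregorian, JDN 2296770.
2296770 ≡ 0 (mod 7); counting from Monday = 0 gives Monday.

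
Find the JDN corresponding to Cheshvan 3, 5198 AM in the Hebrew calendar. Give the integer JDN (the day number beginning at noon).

2246197

In the proleptic Gregorian calendar the same day is 11 October 1437.
JDN 2451545 is 1 January 2000 CE (Gregorian); the target day is −205348 days from there, so JDN = 2246197.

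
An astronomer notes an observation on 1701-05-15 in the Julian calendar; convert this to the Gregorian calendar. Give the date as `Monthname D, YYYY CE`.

May 26, 1701 CE

For dates in this range the Gregorian date is 11 days ahead of the Julian.
15 May 1701 Julian + 11 days → 26 May 1701 Gregorian.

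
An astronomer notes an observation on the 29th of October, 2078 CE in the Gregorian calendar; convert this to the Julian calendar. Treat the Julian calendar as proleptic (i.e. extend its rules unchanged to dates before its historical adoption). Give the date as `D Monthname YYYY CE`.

At this point the Julian calendar is 13 days behind the Gregorian.
29 October 2078 Gregorian − 13 days → 16 October 2078 Julian.

16 October 2078 CE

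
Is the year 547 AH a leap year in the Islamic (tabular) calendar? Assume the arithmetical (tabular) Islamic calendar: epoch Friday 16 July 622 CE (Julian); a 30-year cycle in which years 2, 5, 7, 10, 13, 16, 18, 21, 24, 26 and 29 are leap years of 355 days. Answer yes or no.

Year 547 AH is year 7 of its 30-year cycle; leap positions are 2, 5, 7, 10, 13, 16, 18, 21, 24, 26, 29, so it is a leap year (355 days).

yes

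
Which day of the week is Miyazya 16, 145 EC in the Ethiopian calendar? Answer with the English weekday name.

In the proleptic Gregorian calendar this is 10 April 153 (JDN 1777042).
1777042 ≡ 1 (mod 7); counting from Monday = 0 gives Tuesday.

Tuesday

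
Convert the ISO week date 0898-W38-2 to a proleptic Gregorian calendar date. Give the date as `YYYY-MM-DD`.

ISO week 1 of 898 is the week containing the first Thursday of 898.
Week 38, day 2 (Tuesday) lands on 0898-09-16.

0898-09-16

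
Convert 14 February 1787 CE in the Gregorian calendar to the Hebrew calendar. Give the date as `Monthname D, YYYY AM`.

Shevat 26, 5547 AM

Both dates share Julian Day Number 2373793; in the Hebrew calendar that is 26 Shevat 5547 AM.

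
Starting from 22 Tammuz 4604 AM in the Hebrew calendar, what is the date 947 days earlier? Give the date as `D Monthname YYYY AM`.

20 Kislev 4602 AM

Counting 947 days back from JDN 2029521 reaches JDN 2028574, which is 20 Kislev 4602 AM.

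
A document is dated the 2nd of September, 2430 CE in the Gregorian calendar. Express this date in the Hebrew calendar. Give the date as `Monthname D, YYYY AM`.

Elul 13, 6190 AM

Both dates share Julian Day Number 2608844; in the Hebrew calendar that is 13 Elul 6190 AM.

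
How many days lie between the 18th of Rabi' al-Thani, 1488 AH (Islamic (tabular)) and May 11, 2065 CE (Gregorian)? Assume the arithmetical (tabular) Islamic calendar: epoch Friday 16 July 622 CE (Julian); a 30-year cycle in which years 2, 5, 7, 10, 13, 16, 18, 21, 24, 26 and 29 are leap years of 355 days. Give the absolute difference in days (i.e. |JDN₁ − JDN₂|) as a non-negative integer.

72

JDN of the first date = 2475489.
JDN of the second date = 2475417.
|2475417 − 2475489| = 72.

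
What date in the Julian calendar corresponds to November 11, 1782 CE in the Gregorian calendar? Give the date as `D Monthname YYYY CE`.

31 October 1782 CE

At this point the Julian calendar is 11 days behind the Gregorian.
11 November 1782 Gregorian − 11 days → 31 October 1782 Julian.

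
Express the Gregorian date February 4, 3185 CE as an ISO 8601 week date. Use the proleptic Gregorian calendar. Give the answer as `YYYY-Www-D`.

The weekday is Monday (ISO weekday 1).
That Monday belongs to ISO week 6 of ISO year 3185.

3185-W06-1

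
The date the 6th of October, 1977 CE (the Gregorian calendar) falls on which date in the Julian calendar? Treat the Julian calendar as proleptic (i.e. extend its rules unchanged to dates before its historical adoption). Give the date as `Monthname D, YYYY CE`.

September 23, 1977 CE

At this point the Julian calendar is 13 days behind the Gregorian.
6 October 1977 Gregorian − 13 days → 23 September 1977 Julian.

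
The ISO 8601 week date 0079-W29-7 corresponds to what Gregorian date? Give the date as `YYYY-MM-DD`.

ISO week 1 of 79 is the week containing the first Thursday of 79.
Week 29, day 7 (Sunday) lands on 0079-07-23.

0079-07-23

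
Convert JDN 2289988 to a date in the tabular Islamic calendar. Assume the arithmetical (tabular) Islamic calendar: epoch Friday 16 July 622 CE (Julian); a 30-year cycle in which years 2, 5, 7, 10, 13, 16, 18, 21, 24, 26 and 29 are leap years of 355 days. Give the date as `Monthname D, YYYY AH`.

The proleptic Gregorian equivalent of JDN 2289988 is 3 September 1557.
In the tabular Islamic calendar that day is Shawwal 28, 964 AH.

Shawwal 28, 964 AH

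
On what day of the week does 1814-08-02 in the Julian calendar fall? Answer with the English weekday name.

In the Gregorian calendar this is 14 August 1814 (JDN 2383835).
Since JDN mod 7 = 6 (0 = Monday), the day is Sunday.

Sunday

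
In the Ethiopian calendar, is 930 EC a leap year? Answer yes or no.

no

930 mod 4 = 2; in the Ethiopian calendar a year is leap when year mod 4 = 3, so it is a common year.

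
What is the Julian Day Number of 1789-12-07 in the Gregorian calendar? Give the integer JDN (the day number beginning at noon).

2374820

JDN 2400001 is 17 November 1858 CE (Gregorian), MJD 0; the target day is −25181 days from there, so JDN = 2374820.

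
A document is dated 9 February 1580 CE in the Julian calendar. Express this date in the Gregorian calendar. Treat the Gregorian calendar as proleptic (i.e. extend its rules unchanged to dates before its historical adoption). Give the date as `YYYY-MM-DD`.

The Julian–Gregorian offset here is 10 days (Julian trailing).
9 February 1580 Julian + 10 days → 19 February 1580 Gregorian.

1580-02-19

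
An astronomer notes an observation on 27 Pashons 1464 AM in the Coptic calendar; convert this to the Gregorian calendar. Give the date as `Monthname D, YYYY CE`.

June 2, 1748 CE

Both dates share Julian Day Number 2359657; in the Gregorian calendar that is 2 June 1748 CE.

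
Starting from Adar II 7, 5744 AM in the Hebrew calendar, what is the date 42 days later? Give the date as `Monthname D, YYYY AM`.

Counting 42 days forward from JDN 2445771 reaches JDN 2445813, which is Nisan 20, 5744 AM.

Nisan 20, 5744 AM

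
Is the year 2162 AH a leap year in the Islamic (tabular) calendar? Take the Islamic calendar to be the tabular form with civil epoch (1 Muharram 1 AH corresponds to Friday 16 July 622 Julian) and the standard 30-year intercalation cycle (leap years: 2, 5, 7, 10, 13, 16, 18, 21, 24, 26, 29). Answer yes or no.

yes

Year 2162 AH is year 2 of its 30-year cycle; leap positions are 2, 5, 7, 10, 13, 16, 18, 21, 24, 26, 29, so it is a leap year (355 days).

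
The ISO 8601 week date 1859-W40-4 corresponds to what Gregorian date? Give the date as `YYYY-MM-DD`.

ISO week 1 of 1859 is the week containing the first Thursday of 1859.
Week 40, day 4 (Thursday) lands on 1859-10-06.

1859-10-06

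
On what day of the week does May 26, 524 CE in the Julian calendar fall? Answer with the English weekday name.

This is JDN 1912595 (28 May 524 Gregorian).
JDN 1912595 mod 7 = 6, and JDN 0 was a Monday, so this is a Sunday.

Sunday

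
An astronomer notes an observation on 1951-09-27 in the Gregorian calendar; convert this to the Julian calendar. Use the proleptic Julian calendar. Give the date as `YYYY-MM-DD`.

1951-09-14

For dates in this range the Gregorian date is 13 days ahead of the Julian.
27 September 1951 Gregorian − 13 days → 14 September 1951 Julian.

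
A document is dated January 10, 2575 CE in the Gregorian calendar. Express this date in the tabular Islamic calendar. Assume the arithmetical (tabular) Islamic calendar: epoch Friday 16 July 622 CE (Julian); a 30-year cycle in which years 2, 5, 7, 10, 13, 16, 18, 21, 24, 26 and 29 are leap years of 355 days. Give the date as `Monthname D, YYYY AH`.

Both dates share Julian Day Number 2661569; in the tabular Islamic calendar that is 26 Jumada al-Awwal 2013 AH.

Jumada al-Awwal 26, 2013 AH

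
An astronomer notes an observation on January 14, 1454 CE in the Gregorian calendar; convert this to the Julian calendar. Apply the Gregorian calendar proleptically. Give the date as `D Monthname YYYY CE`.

For dates in this range the Gregorian date is 9 days ahead of the Julian.
14 January 1454 Gregorian − 9 days → 5 January 1454 Julian.

5 January 1454 CE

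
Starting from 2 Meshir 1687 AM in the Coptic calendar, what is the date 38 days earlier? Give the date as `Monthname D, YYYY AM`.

Counting 38 days back from JDN 2440992 reaches JDN 2440954, which is Koiak 24, 1687 AM.

Koiak 24, 1687 AM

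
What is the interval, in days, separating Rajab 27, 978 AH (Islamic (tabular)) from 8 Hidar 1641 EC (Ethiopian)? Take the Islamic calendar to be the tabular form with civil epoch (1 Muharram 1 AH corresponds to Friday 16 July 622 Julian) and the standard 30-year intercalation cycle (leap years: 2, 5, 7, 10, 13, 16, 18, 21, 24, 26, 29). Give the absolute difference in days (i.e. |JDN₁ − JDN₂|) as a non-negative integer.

28439

First date → JDN 2294859; second date → JDN 2323298.
The interval is |2294859 − 2323298| = 28439 days.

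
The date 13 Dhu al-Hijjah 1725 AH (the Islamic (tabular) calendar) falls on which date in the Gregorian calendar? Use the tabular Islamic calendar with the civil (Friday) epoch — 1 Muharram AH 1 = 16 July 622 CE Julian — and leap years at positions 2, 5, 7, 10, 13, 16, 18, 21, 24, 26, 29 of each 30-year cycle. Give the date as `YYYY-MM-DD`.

2296-02-18

Both dates share Julian Day Number 2559705; in the Gregorian calendar that is 18 February 2296 CE.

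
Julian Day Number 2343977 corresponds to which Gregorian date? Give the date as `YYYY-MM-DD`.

1705-06-28

JDN 2451545 is 1 Jan 2000; 2343977 is −107568 days from there.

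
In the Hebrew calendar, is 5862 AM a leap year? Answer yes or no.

Hebrew year 5862 is year 10 of its 19-year Metonic cycle; leap years are at positions 3, 6, 8, 11, 14, 17, 19, so it is a common year (12 months).

no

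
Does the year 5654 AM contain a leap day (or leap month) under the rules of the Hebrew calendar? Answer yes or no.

yes

Hebrew year 5654 is year 11 of its 19-year Metonic cycle; leap years are at positions 3, 6, 8, 11, 14, 17, 19, so it is a leap year (13 months).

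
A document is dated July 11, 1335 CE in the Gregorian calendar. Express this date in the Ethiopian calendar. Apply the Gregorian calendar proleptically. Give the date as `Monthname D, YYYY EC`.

Both dates share Julian Day Number 2208850; in the Ethiopian calendar that is 9 Hamle 1327 EC.

Hamle 9, 1327 EC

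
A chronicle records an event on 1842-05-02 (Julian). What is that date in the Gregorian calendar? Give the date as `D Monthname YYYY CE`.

14 May 1842 CE

For dates in this range the Gregorian date is 12 days ahead of the Julian.
2 May 1842 Julian + 12 days → 14 May 1842 Gregorian.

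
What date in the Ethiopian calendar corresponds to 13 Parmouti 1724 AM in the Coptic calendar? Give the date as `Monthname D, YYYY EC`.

Both dates share Julian Day Number 2454578; in the Ethiopian calendar that is 13 Miyazya 2000 EC.

Miyazya 13, 2000 EC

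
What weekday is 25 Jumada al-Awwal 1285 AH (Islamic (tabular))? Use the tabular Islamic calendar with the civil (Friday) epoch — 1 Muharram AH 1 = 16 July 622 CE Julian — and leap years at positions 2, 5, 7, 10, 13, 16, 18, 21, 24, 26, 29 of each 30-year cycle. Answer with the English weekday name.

This is JDN 2403589 (13 September 1868 Gregorian).
JDN 2403589 mod 7 = 6, and JDN 0 was a Monday, so this is a Sunday.

Sunday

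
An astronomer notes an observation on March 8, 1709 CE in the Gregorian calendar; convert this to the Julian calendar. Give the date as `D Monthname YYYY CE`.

The Julian–Gregorian offset here is 11 days (Julian trailing).
8 March 1709 Gregorian − 11 days → 25 February 1709 Julian.

25 February 1709 CE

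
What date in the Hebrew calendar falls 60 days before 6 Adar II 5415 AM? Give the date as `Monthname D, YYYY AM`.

Counting 60 days back from JDN 2325610 reaches JDN 2325550, which is Shevat 6, 5415 AM.

Shevat 6, 5415 AM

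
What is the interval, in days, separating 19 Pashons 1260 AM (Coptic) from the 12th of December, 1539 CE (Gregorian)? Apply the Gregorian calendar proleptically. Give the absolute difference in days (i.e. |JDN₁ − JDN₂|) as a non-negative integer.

1625

JDN of the first date = 2285138.
JDN of the second date = 2283513.
|2283513 − 2285138| = 1625.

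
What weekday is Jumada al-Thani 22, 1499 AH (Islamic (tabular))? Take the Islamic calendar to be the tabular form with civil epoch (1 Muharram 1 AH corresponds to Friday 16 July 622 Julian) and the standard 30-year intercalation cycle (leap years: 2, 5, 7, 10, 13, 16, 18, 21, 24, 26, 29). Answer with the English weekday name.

Equivalently 26 May 2076 Gregorian, JDN 2479450.
2479450 ≡ 1 (mod 7); counting from Monday = 0 gives Tuesday.

Tuesday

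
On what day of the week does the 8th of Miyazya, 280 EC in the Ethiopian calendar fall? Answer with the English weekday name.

In the proleptic Gregorian calendar this is 3 April 288 (JDN 1826343).
JDN 1826343 mod 7 = 1, and JDN 0 was a Monday, so this is a Tuesday.

Tuesday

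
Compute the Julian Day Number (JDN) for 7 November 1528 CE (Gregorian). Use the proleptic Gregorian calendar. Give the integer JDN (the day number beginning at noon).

JDN 2299161 is 15 October 1582 CE (Gregorian); the target day is −19700 days from there, so JDN = 2279461.

2279461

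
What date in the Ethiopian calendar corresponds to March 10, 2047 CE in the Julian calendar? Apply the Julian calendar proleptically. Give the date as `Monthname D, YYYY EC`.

Both dates share Julian Day Number 2468793; in the Ethiopian calendar that is 14 Megabit 2039 EC.

Megabit 14, 2039 EC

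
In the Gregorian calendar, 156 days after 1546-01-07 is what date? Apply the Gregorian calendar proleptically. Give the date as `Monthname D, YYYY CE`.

Counting 156 days forward from JDN 2285731 reaches JDN 2285887, which is June 12, 1546 CE.

June 12, 1546 CE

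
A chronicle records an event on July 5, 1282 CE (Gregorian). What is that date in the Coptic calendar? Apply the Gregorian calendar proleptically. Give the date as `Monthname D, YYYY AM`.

Epip 4, 998 AM

Both dates share Julian Day Number 2189487; in the Coptic calendar that is 4 Epip 998 AM.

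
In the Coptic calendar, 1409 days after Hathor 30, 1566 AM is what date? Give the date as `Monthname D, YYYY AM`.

Paopi 8, 1570 AM

The starting date is JDN 2396735; 2396735 + 1409 = 2398144.
JDN 2398144 corresponds to Paopi 8, 1570 AM.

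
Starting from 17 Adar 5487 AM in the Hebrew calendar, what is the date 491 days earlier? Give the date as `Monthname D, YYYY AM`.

Cheshvan 28, 5486 AM

Counting 491 days back from JDN 2351902 reaches JDN 2351411, which is Cheshvan 28, 5486 AM.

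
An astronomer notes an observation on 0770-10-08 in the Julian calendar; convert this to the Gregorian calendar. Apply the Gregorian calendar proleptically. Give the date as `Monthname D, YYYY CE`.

The Julian–Gregorian offset here is 4 days (Julian trailing).
8 October 770 Julian + 4 days → 12 October 770 Gregorian.

October 12, 770 CE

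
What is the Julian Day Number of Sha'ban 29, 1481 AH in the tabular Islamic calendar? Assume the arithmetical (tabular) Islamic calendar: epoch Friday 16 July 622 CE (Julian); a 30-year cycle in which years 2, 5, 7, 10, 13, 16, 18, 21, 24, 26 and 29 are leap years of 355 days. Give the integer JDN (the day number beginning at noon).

In the Gregorian calendar the same day is 13 February 2059.
JDN 2451545 is 1 January 2000 CE (Gregorian); the target day is +21593 days from there, so JDN = 2473138.

2473138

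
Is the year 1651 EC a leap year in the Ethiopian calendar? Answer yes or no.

yes

1651 mod 4 = 3; in the Ethiopian calendar a year is leap when year mod 4 = 3, so it is a leap year.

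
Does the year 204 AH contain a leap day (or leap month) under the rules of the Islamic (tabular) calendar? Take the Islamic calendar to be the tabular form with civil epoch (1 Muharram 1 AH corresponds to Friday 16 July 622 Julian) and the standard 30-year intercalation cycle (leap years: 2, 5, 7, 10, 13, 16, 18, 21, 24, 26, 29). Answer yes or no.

Year 204 AH is year 24 of its 30-year cycle; leap positions are 2, 5, 7, 10, 13, 16, 18, 21, 24, 26, 29, so it is a leap year (355 days).

yes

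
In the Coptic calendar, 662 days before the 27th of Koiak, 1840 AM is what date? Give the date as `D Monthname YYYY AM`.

Counting 662 days back from JDN 2496841 reaches JDN 2496179, which is 6 Paremhat 1838 AM.

6 Paremhat 1838 AM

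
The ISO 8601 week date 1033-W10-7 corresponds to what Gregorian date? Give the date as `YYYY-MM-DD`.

ISO week 1 of 1033 is the week containing the first Thursday of 1033.
Week 10, day 7 (Sunday) lands on 1033-03-10.

1033-03-10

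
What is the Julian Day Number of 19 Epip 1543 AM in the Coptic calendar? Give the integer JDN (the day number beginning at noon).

Equivalently 25 July 1827 (Gregorian).
JDN 2400001 is 17 November 1858 CE (Gregorian), MJD 0; the target day is −11438 days from there, so JDN = 2388563.

2388563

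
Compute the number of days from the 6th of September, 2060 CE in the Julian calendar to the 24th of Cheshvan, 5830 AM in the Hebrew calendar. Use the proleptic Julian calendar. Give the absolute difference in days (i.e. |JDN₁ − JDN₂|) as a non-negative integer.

First date → JDN 2473722; second date → JDN 2477059.
The interval is |2473722 − 2477059| = 3337 days.

3337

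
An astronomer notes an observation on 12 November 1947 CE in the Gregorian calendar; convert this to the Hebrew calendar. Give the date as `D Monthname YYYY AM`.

29 Cheshvan 5708 AM

Both dates share Julian Day Number 2432502; in the Hebrew calendar that is 29 Cheshvan 5708 AM.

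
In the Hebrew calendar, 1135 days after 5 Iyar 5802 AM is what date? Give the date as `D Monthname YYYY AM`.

18 Sivan 5805 AM

Counting 1135 days forward from JDN 2467000 reaches JDN 2468135, which is 18 Sivan 5805 AM.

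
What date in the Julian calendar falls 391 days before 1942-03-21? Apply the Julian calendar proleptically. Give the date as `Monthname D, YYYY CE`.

February 23, 1941 CE

Counting 391 days back from JDN 2430453 reaches JDN 2430062, which is February 23, 1941 CE.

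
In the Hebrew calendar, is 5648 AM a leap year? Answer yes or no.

no

Hebrew year 5648 is year 5 of its 19-year Metonic cycle; leap years are at positions 3, 6, 8, 11, 14, 17, 19, so it is a common year (12 months).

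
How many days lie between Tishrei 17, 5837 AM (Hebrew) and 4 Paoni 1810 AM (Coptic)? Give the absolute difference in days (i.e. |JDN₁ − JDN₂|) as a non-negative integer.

JDN of the first date = 2479591.
JDN of the second date = 2486040.
|2486040 − 2479591| = 6449.

6449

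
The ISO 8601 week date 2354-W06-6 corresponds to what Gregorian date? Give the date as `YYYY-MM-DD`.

2354-02-13

ISO week 1 of 2354 is the week containing the first Thursday of 2354.
Week 6, day 6 (Saturday) lands on 2354-02-13.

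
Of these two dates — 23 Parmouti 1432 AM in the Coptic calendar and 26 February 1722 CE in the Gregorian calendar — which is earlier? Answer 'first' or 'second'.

Converting both to JDN: 2347935 vs 2350064; the smaller is the first.

first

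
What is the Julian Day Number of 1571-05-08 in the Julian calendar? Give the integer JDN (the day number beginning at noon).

2294993

In the proleptic Gregorian calendar the same day is 18 May 1571.
JDN 2451545 is 1 January 2000 CE (Gregorian); the target day is −156552 days from there, so JDN = 2294993.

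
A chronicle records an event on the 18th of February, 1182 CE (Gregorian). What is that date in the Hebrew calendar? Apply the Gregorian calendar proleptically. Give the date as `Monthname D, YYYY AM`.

Both dates share Julian Day Number 2152825; in the Hebrew calendar that is 6 Adar 4942 AM.

Adar 6, 4942 AM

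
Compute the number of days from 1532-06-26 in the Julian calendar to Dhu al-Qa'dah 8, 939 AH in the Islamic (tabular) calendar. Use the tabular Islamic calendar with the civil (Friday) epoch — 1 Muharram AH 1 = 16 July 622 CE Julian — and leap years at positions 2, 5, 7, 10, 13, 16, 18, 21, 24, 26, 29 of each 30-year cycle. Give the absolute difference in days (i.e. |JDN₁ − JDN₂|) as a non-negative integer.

JDN of the first date = 2280798.
JDN of the second date = 2281138.
|2281138 − 2280798| = 340.

340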